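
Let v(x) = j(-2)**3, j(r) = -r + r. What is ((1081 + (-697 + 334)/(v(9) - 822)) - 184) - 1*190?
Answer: 193839/274 ≈ 707.44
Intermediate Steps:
j(r) = 0
v(x) = 0 (v(x) = 0**3 = 0)
((1081 + (-697 + 334)/(v(9) - 822)) - 184) - 1*190 = ((1081 + (-697 + 334)/(0 - 822)) - 184) - 1*190 = ((1081 - 363/(-822)) - 184) - 190 = ((1081 - 363*(-1/822)) - 184) - 190 = ((1081 + 121/274) - 184) - 190 = (296315/274 - 184) - 190 = 245899/274 - 190 = 193839/274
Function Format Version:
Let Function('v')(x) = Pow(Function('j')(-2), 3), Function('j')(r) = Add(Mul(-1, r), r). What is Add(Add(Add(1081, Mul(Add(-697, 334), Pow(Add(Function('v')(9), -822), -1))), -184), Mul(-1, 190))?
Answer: Rational(193839, 274) ≈ 707.44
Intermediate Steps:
Function('j')(r) = 0
Function('v')(x) = 0 (Function('v')(x) = Pow(0, 3) = 0)
Add(Add(Add(1081, Mul(Add(-697, 334), Pow(Add(Function('v')(9), -822), -1))), -184), Mul(-1, 190)) = Add(Add(Add(1081, Mul(Add(-697, 334), Pow(Add(0, -822), -1))), -184), Mul(-1, 190)) = Add(Add(Add(1081, Mul(-363, Pow(-822, -1))), -184), -190) = Add(Add(Add(1081, Mul(-363, Rational(-1, 822))), -184), -190) = Add(Add(Add(1081, Rational(121, 274)), -184), -190) = Add(Add(Rational(296315, 274), -184), -190) = Add(Rational(245899, 274), -190) = Rational(193839, 274)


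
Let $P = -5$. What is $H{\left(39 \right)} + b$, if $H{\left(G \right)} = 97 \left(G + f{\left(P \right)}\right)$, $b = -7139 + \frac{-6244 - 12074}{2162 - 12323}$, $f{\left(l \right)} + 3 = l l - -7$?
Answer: $- \frac{1833035}{3387} \approx -541.2$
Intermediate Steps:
$f{\left(l \right)} = 4 + l^{2}$ ($f{\left(l \right)} = -3 + \left(l l - -7\right) = -3 + \left(l^{2} + 7\right) = -3 + \left(7 + l^{2}\right) = 4 + l^{2}$)
$b = - \frac{24173687}{3387}$ ($b = -7139 - \frac{18318}{-10161} = -7139 - - \frac{6106}{3387} = -7139 + \frac{6106}{3387} = - \frac{24173687}{3387} \approx -7137.2$)
$H{\left(G \right)} = 2813 + 97 G$ ($H{\left(G \right)} = 97 \left(G + \left(4 + \left(-5\right)^{2}\right)\right) = 97 \left(G + \left(4 + 25\right)\right) = 97 \left(G + 29\right) = 97 \left(29 + G\right) = 2813 + 97 G$)
$H{\left(39 \right)} + b = \left(2813 + 97 \cdot 39\right) - \frac{24173687}{3387} = \left(2813 + 3783\right) - \frac{24173687}{3387} = 6596 - \frac{24173687}{3387} = - \frac{1833035}{3387}$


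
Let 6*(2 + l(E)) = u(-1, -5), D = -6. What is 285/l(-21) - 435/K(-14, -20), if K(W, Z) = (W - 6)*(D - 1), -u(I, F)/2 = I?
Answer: -4875/28 ≈ -174.11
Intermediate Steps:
u(I, F) = -2*I
l(E) = -5/3 (l(E) = -2 + (-2*(-1))/6 = -2 + (1/6)*2 = -2 + 1/3 = -5/3)
K(W, Z) = 42 - 7*W (K(W, Z) = (W - 6)*(-6 - 1) = (-6 + W)*(-7) = 42 - 7*W)
285/l(-21) - 435/K(-14, -20) = 285/(-5/3) - 435/(42 - 7*(-14)) = 285*(-3/5) - 435/(42 + 98) = -171 - 435/140 = -171 - 435*1/140 = -171 - 87/28 = -4875/28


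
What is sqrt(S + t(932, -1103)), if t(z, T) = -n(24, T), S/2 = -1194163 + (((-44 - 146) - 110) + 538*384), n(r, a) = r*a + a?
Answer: 3*I*sqrt(216463) ≈ 1395.8*I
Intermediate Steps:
n(r, a) = a + a*r (n(r, a) = a*r + a = a + a*r)
S = -1975742 (S = 2*(-1194163 + (((-44 - 146) - 110) + 538*384)) = 2*(-1194163 + ((-190 - 110) + 206592)) = 2*(-1194163 + (-300 + 206592)) = 2*(-1194163 + 206292) = 2*(-987871) = -1975742)
t(z, T) = -25*T (t(z, T) = -T*(1 + 24) = -T*25 = -25*T)
sqrt(S + t(932, -1103)) = sqrt(-1975742 - 25*(-1103)) = sqrt(-1975742 + 27575) = sqrt(-1948167) = 3*I*sqrt(216463)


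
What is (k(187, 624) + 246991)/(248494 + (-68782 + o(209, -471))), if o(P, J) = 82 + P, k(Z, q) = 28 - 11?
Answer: 82336/60001 ≈ 1.3722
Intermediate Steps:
k(Z, q) = 17
(k(187, 624) + 246991)/(248494 + (-68782 + o(209, -471))) = (17 + 246991)/(248494 + (-68782 + (82 + 209))) = 247008/(248494 + (-68782 + 291)) = 247008/(248494 - 68491) = 247008/180003 = 247008*(1/180003) = 82336/60001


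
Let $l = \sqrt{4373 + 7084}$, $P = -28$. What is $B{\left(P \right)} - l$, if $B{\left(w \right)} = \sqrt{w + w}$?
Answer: $- 3 \sqrt{1273} + 2 i \sqrt{14} \approx -107.04 + 7.4833 i$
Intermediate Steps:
$B{\left(w \right)} = \sqrt{2} \sqrt{w}$ ($B{\left(w \right)} = \sqrt{2 w} = \sqrt{2} \sqrt{w}$)
$l = 3 \sqrt{1273}$ ($l = \sqrt{11457} = 3 \sqrt{1273} \approx 107.04$)
$B{\left(P \right)} - l = \sqrt{2} \sqrt{-28} - 3 \sqrt{1273} = \sqrt{2} \cdot 2 i \sqrt{7} - 3 \sqrt{1273} = 2 i \sqrt{14} - 3 \sqrt{1273} = - 3 \sqrt{1273} + 2 i \sqrt{14}$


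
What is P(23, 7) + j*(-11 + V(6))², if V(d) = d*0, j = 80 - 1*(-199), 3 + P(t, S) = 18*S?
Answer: 33882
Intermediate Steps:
P(t, S) = -3 + 18*S
j = 279 (j = 80 + 199 = 279)
V(d) = 0
P(23, 7) + j*(-11 + V(6))² = (-3 + 18*7) + 279*(-11 + 0)² = (-3 + 126) + 279*(-11)² = 123 + 279*121 = 123 + 33759 = 33882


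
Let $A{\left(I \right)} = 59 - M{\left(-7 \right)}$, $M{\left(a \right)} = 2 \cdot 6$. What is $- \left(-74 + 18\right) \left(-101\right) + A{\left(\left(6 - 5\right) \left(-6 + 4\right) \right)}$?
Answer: $-5609$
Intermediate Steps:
$M{\left(a \right)} = 12$
$A{\left(I \right)} = 47$ ($A{\left(I \right)} = 59 - 12 = 47$)
$- \left(-74 + 18\right) \left(-101\right) + A{\left(\left(6 - 5\right) \left(-6 + 4\right) \right)} = - \left(-74 + 18\right) \left(-101\right) + 47 = - \left(-56\right) \left(-101\right) + 47 = \left(-1\right) 5656 + 47 = -5656 + 47 = -5609$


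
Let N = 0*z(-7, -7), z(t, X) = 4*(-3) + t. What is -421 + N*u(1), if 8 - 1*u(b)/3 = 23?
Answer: -421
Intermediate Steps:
u(b) = -45 (u(b) = 24 - 3*23 = 24 - 69 = -45)
z(t, X) = -12 + t
N = 0 (N = 0*(-12 - 7) = 0*(-19) = 0)
-421 + N*u(1) = -421 + 0*(-45) = -421 + 0 = -421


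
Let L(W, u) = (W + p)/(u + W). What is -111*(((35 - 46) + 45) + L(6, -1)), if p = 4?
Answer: -3996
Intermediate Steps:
L(W, u) = (4 + W)/(W + u) (L(W, u) = (W + 4)/(u + W) = (4 + W)/(W + u))
-111*(((35 - 46) + 45) + L(6, -1)) = -111*(((35 - 46) + 45) + (4 + 6)/(6 - 1)) = -111*((-11 + 45) + 10/5) = -111*(34 + (1/5)*10) = -111*(34 + 2) = -111*36 = -3996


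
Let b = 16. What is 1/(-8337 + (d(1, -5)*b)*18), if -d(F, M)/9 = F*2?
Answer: -1/13521 ≈ -7.3959e-5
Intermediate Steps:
d(F, M) = -18*F (d(F, M) = -9*F*2 = -18*F)
1/(-8337 + (d(1, -5)*b)*18) = 1/(-8337 + (-18*1*16)*18) = 1/(-8337 - 18*16*18) = 1/(-8337 - 288*18) = 1/(-8337 - 5184) = 1/(-13521) = -1/13521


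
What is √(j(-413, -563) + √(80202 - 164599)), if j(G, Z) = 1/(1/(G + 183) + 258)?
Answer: √(278530 + 71859529*I*√84397)/8477 ≈ 12.052 + 12.052*I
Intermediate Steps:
j(G, Z) = 1/(258 + 1/(183 + G)) (j(G, Z) = 1/(1/(183 + G) + 258) = 1/(258 + 1/(183 + G)))
√(j(-413, -563) + √(80202 - 164599)) = √((183 - 413)/(47215 + 258*(-413)) + √(80202 - 164599)) = √(-230/(47215 - 106554) + √(-84397)) = √(-230/(-59339) + I*√84397) = √(-1/59339*(-230) + I*√84397) = √(230/59339 + I*√84397)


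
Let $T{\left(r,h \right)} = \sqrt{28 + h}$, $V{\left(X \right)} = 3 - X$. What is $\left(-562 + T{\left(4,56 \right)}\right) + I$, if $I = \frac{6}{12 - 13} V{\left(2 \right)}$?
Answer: $-568 + 2 \sqrt{21} \approx -558.83$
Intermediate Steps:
$I = -6$ ($I = \frac{6}{12 - 13} \left(3 - 2\right) = \frac{6}{-1} \left(3 - 2\right) = 6 \left(-1\right) 1 = \left(-6\right) 1 = -6$)
$\left(-562 + T{\left(4,56 \right)}\right) + I = \left(-562 + \sqrt{28 + 56}\right) - 6 = \left(-562 + \sqrt{84}\right) - 6 = \left(-562 + 2 \sqrt{21}\right) - 6 = -568 + 2 \sqrt{21}$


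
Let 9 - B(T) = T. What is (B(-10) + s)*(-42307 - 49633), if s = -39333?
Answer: 3614529160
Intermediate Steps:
B(T) = 9 - T
(B(-10) + s)*(-42307 - 49633) = ((9 - 1*(-10)) - 39333)*(-42307 - 49633) = ((9 + 10) - 39333)*(-91940) = (19 - 39333)*(-91940) = -39314*(-91940) = 3614529160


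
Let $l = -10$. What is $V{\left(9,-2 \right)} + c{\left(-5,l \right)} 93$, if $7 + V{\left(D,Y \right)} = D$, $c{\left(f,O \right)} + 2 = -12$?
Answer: $-1300$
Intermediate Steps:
$c{\left(f,O \right)} = -14$ ($c{\left(f,O \right)} = -2 - 12 = -14$)
$V{\left(D,Y \right)} = -7 + D$
$V{\left(9,-2 \right)} + c{\left(-5,l \right)} 93 = \left(-7 + 9\right) - 1302 = 2 - 1302 = -1300$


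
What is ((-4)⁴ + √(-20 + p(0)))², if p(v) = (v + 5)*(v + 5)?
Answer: (256 + √5)² ≈ 66686.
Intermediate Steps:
p(v) = (5 + v)² (p(v) = (5 + v)*(5 + v) = (5 + v)²)
((-4)⁴ + √(-20 + p(0)))² = ((-4)⁴ + √(-20 + (5 + 0)²))² = (256 + √(-20 + 5²))² = (256 + √(-20 + 25))² = (256 + √5)²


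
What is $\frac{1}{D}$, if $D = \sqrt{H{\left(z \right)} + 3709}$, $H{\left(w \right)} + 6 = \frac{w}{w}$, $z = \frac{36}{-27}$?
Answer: $\frac{\sqrt{926}}{1852} \approx 0.016431$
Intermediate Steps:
$z = - \frac{4}{3}$ ($z = 36 \left(- \frac{1}{27}\right) = - \frac{4}{3} \approx -1.3333$)
$H{\left(w \right)} = -5$ ($H{\left(w \right)} = -6 + \frac{w}{w} = -6 + 1 = -5$)
$D = 2 \sqrt{926}$ ($D = \sqrt{-5 + 3709} = \sqrt{3704} = 2 \sqrt{926} \approx 60.86$)
$\frac{1}{D} = \frac{1}{2 \sqrt{926}} = \frac{\sqrt{926}}{1852}$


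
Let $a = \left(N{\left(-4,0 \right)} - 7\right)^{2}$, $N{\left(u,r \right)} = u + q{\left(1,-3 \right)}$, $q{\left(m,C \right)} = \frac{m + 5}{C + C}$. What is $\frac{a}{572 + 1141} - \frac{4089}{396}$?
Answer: $- \frac{771937}{75372} \approx -10.242$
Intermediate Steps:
$q{\left(m,C \right)} = \frac{5 + m}{2 C}$
$N{\left(u,r \right)} = -1 + u$ ($N{\left(u,r \right)} = u + \frac{5 + 1}{2 \left(-3\right)} = u + \frac{1}{2} \left(- \frac{1}{3}\right) 6 = u - 1 = -1 + u$)
$a = 144$ ($a = \left(\left(-1 - 4\right) - 7\right)^{2} = \left(-5 - 7\right)^{2} = \left(-12\right)^{2} = 144$)
$\frac{a}{572 + 1141} - \frac{4089}{396} = \frac{144}{572 + 1141} - \frac{4089}{396} = \frac{144}{1713} - \frac{1363}{132} = 144 \cdot \frac{1}{1713} - \frac{1363}{132} = \frac{48}{571} - \frac{1363}{132} = - \frac{771937}{75372}$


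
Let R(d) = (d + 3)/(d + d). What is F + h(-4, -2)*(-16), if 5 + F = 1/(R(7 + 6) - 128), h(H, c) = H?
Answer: 97691/1656 ≈ 58.992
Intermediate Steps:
R(d) = (3 + d)/(2*d) (R(d) = (3 + d)/((2*d)) = (3 + d)*(1/(2*d)) = (3 + d)/(2*d))
F = -8293/1656 (F = -5 + 1/((3 + (7 + 6))/(2*(7 + 6)) - 128) = -5 + 1/((½)*(3 + 13)/13 - 128) = -5 + 1/((½)*(1/13)*16 - 128) = -5 + 1/(8/13 - 128) = -5 + 1/(-1656/13) = -5 - 13/1656 = -8293/1656 ≈ -5.0079)
F + h(-4, -2)*(-16) = -8293/1656 - 4*(-16) = -8293/1656 + 64 = 97691/1656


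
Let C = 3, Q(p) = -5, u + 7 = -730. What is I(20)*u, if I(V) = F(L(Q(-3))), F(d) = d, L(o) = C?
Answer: -2211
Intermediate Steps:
u = -737 (u = -7 - 730 = -737)
L(o) = 3
I(V) = 3
I(20)*u = 3*(-737) = -2211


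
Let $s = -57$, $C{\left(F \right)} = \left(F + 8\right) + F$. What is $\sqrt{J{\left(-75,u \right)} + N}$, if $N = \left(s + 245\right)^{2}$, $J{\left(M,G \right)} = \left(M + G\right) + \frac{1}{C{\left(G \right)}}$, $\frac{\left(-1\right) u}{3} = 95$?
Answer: $\frac{\sqrt{11049485934}}{562} \approx 187.04$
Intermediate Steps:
$C{\left(F \right)} = 8 + 2 F$ ($C{\left(F \right)} = \left(8 + F\right) + F = 8 + 2 F$)
$u = -285$ ($u = \left(-3\right) 95 = -285$)
$J{\left(M,G \right)} = G + M + \frac{1}{8 + 2 G}$ ($J{\left(M,G \right)} = \left(M + G\right) + \frac{1}{8 + 2 G} = \left(G + M\right) + \frac{1}{8 + 2 G} = G + M + \frac{1}{8 + 2 G}$)
$N = 35344$ ($N = \left(-57 + 245\right)^{2} = 188^{2} = 35344$)
$\sqrt{J{\left(-75,u \right)} + N} = \sqrt{\frac{\frac{1}{2} + \left(4 - 285\right) \left(-285 - 75\right)}{4 - 285} + 35344} = \sqrt{\frac{\frac{1}{2} - -101160}{-281} + 35344} = \sqrt{- \frac{\frac{1}{2} + 101160}{281} + 35344} = \sqrt{\left(- \frac{1}{281}\right) \frac{202321}{2} + 35344} = \sqrt{- \frac{202321}{562} + 35344} = \sqrt{\frac{19661007}{562}} = \frac{\sqrt{11049485934}}{562}$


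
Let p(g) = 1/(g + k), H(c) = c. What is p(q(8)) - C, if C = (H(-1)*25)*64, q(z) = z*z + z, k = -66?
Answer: 9601/6 ≈ 1600.2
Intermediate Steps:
q(z) = z + z² (q(z) = z² + z = z + z²)
p(g) = 1/(-66 + g) (p(g) = 1/(g - 66) = 1/(-66 + g))
C = -1600 (C = -1*25*64 = -25*64 = -1600)
p(q(8)) - C = 1/(-66 + 8*(1 + 8)) - 1*(-1600) = 1/(-66 + 8*9) + 1600 = 1/(-66 + 72) + 1600 = 1/6 + 1600 = ⅙ + 1600 = 9601/6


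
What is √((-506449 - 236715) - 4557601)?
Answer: I*√5300765 ≈ 2302.3*I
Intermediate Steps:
√((-506449 - 236715) - 4557601) = √(-743164 - 4557601) = √(-5300765) = I*√5300765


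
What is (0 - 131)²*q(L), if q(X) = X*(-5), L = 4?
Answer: -343220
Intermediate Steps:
q(X) = -5*X
(0 - 131)²*q(L) = (0 - 131)²*(-5*4) = (-131)²*(-20) = 17161*(-20) = -343220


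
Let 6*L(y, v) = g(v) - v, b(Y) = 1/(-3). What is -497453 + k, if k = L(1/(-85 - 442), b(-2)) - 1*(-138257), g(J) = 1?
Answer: -3232762/9 ≈ -3.5920e+5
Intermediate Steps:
b(Y) = -⅓
L(y, v) = ⅙ - v/6 (L(y, v) = (1 - v)/6 = ⅙ - v/6)
k = 1244315/9 (k = (⅙ - ⅙*(-⅓)) - 1*(-138257) = (⅙ + 1/18) + 138257 = 2/9 + 138257 = 1244315/9 ≈ 1.3826e+5)
-497453 + k = -497453 + 1244315/9 = -3232762/9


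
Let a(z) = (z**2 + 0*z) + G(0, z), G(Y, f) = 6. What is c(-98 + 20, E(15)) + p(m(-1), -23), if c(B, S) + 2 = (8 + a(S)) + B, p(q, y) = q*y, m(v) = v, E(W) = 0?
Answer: -43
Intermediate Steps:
a(z) = 6 + z**2 (a(z) = (z**2 + 0*z) + 6 = (z**2 + 0) + 6 = z**2 + 6 = 6 + z**2)
c(B, S) = 12 + B + S**2 (c(B, S) = -2 + ((8 + (6 + S**2)) + B) = -2 + ((14 + S**2) + B) = -2 + (14 + B + S**2) = 12 + B + S**2)
c(-98 + 20, E(15)) + p(m(-1), -23) = (12 + (-98 + 20) + 0**2) - 1*(-23) = (12 - 78 + 0) + 23 = -66 + 23 = -43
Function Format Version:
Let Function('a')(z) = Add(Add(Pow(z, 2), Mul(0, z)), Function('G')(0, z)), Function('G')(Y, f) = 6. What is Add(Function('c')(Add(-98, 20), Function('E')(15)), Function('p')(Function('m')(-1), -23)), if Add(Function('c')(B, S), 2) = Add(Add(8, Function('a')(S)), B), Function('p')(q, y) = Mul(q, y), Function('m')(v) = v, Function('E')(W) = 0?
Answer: -43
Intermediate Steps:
Function('a')(z) = Add(6, Pow(z, 2)) (Function('a')(z) = Add(Add(Pow(z, 2), Mul(0, z)), 6) = Add(Add(Pow(z, 2), 0), 6) = Add(Pow(z, 2), 6) = Add(6, Pow(z, 2)))
Function('c')(B, S) = Add(12, B, Pow(S, 2)) (Function('c')(B, S) = Add(-2, Add(Add(8, Add(6, Pow(S, 2))), B)) = Add(-2, Add(Add(14, Pow(S, 2)), B)) = Add(-2, Add(14, B, Pow(S, 2))) = Add(12, B, Pow(S, 2)))
Add(Function('c')(Add(-98, 20), Function('E')(15)), Function('p')(Function('m')(-1), -23)) = Add(Add(12, Add(-98, 20), Pow(0, 2)), Mul(-1, -23)) = Add(Add(12, -78, 0), 23) = Add(-66, 23) = -43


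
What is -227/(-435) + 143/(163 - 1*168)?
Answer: -12214/435 ≈ -28.078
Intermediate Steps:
-227/(-435) + 143/(163 - 1*168) = -227*(-1/435) + 143/(163 - 168) = 227/435 + 143/(-5) = 227/435 + 143*(-1/5) = 227/435 - 143/5 = -12214/435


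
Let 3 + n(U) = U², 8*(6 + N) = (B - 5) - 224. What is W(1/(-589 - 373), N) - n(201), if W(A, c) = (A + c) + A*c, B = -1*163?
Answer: -19457866/481 ≈ -40453.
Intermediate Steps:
B = -163
N = -55 (N = -6 + ((-163 - 5) - 224)/8 = -6 + (-168 - 224)/8 = -6 + (⅛)*(-392) = -6 - 49 = -55)
W(A, c) = A + c + A*c
n(U) = -3 + U²
W(1/(-589 - 373), N) - n(201) = (1/(-589 - 373) - 55 - 55/(-589 - 373)) - (-3 + 201²) = (1/(-962) - 55 - 55/(-962)) - (-3 + 40401) = (-1/962 - 55 - 1/962*(-55)) - 1*40398 = (-1/962 - 55 + 55/962) - 40398 = -26428/481 - 40398 = -19457866/481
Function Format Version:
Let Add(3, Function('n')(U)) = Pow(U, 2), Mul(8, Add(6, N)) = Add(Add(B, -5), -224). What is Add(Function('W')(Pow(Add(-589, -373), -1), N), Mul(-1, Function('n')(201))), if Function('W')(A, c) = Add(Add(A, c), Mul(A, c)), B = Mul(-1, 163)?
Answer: Rational(-19457866, 481) ≈ -40453.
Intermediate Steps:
B = -163
N = -55 (N = Add(-6, Mul(Rational(1, 8), Add(Add(-163, -5), -224))) = Add(-6, Mul(Rational(1, 8), Add(-168, -224))) = Add(-6, Mul(Rational(1, 8), -392)) = Add(-6, -49) = -55)
Function('W')(A, c) = Add(A, c, Mul(A, c))
Function('n')(U) = Add(-3, Pow(U, 2))
Add(Function('W')(Pow(Add(-589, -373), -1), N), Mul(-1, Function('n')(201))) = Add(Add(Pow(Add(-589, -373), -1), -55, Mul(Pow(Add(-589, -373), -1), -55)), Mul(-1, Add(-3, Pow(201, 2)))) = Add(Add(Pow(-962, -1), -55, Mul(Pow(-962, -1), -55)), Mul(-1, Add(-3, 40401))) = Add(Add(Rational(-1, 962), -55, Mul(Rational(-1, 962), -55)), Mul(-1, 40398)) = Add(Add(Rational(-1, 962), -55, Rational(55, 962)), -40398) = Add(Rational(-26428, 481), -40398) = Rational(-19457866, 481)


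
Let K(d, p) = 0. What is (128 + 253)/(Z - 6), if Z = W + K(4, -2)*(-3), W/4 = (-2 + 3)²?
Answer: -381/2 ≈ -190.50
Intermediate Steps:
W = 4 (W = 4*(-2 + 3)² = 4*1² = 4*1 = 4)
Z = 4 (Z = 4 + 0*(-3) = 4 + 0 = 4)
(128 + 253)/(Z - 6) = (128 + 253)/(4 - 6) = 381/(-2) = 381*(-½) = -381/2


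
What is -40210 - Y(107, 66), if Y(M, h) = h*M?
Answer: -47272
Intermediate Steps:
Y(M, h) = M*h
-40210 - Y(107, 66) = -40210 - 107*66 = -40210 - 1*7062 = -40210 - 7062 = -47272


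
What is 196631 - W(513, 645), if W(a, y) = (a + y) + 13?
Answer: 195460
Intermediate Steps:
W(a, y) = 13 + a + y
196631 - W(513, 645) = 196631 - (13 + 513 + 645) = 196631 - 1*1171 = 196631 - 1171 = 195460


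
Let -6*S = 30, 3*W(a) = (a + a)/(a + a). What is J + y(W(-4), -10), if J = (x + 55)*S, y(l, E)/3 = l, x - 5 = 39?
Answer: -494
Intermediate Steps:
x = 44 (x = 5 + 39 = 44)
W(a) = 1/3 (W(a) = ((a + a)/(a + a))/3 = ((2*a)/((2*a)))/3 = ((2*a)*(1/(2*a)))/3 = (1/3)*1 = 1/3)
S = -5 (S = -1/6*30 = -5)
y(l, E) = 3*l
J = -495 (J = (44 + 55)*(-5) = 99*(-5) = -495)
J + y(W(-4), -10) = -495 + 3*(1/3) = -495 + 1 = -494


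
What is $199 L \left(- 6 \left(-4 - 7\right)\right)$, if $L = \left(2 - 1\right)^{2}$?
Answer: $13134$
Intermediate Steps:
$L = 1$ ($L = 1^{2} = 1$)
$199 L \left(- 6 \left(-4 - 7\right)\right) = 199 \cdot 1 \left(- 6 \left(-4 - 7\right)\right) = 199 \left(\left(-6\right) \left(-11\right)\right) = 199 \cdot 66 = 13134$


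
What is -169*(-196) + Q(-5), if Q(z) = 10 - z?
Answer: 33139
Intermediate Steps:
-169*(-196) + Q(-5) = -169*(-196) + (10 - 1*(-5)) = 33124 + (10 + 5) = 33124 + 15 = 33139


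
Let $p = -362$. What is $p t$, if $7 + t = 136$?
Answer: $-46698$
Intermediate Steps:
$t = 129$ ($t = -7 + 136 = 129$)
$p t = \left(-362\right) 129 = -46698$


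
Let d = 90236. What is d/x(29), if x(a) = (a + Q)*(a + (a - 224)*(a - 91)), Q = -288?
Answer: -90236/3138821 ≈ -0.028748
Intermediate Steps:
x(a) = (-288 + a)*(a + (-224 + a)*(-91 + a)) (x(a) = (a - 288)*(a + (a - 224)*(a - 91)) = (-288 + a)*(a + (-224 + a)*(-91 + a)))
d/x(29) = 90236/(-5870592 + 29**3 - 602*29**2 + 110816*29) = 90236/(-5870592 + 24389 - 602*841 + 3213664) = 90236/(-5870592 + 24389 - 506282 + 3213664) = 90236/(-3138821) = 90236*(-1/3138821) = -90236/3138821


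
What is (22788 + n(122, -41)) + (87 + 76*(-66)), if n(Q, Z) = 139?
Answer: 17998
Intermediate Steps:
(22788 + n(122, -41)) + (87 + 76*(-66)) = (22788 + 139) + (87 + 76*(-66)) = 22927 + (87 - 5016) = 22927 - 4929 = 17998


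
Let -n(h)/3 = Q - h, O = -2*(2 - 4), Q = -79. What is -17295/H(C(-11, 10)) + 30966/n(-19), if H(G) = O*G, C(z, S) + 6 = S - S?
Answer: 107119/120 ≈ 892.66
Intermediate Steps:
O = 4 (O = -2*(-2) = 4)
C(z, S) = -6 (C(z, S) = -6 + (S - S) = -6 + 0 = -6)
n(h) = 237 + 3*h (n(h) = -3*(-79 - h) = 237 + 3*h)
H(G) = 4*G
-17295/H(C(-11, 10)) + 30966/n(-19) = -17295/(4*(-6)) + 30966/(237 + 3*(-19)) = -17295/(-24) + 30966/(237 - 57) = -17295*(-1/24) + 30966/180 = 5765/8 + 30966*(1/180) = 5765/8 + 5161/30 = 107119/120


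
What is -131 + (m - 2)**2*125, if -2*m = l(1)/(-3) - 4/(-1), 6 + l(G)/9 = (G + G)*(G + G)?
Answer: 5994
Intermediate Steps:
l(G) = -54 + 36*G**2 (l(G) = -54 + 9*((G + G)*(G + G)) = -54 + 9*((2*G)*(2*G)) = -54 + 9*(4*G**2) = -54 + 36*G**2)
m = -5 (m = -((-54 + 36*1**2)/(-3) - 4/(-1))/2 = -((-54 + 36*1)*(-1/3) - 4*(-1))/2 = -((-54 + 36)*(-1/3) + 4)/2 = -(-18*(-1/3) + 4)/2 = -(6 + 4)/2 = -1/2*10 = -5)
-131 + (m - 2)**2*125 = -131 + (-5 - 2)**2*125 = -131 + (-7)**2*125 = -131 + 49*125 = -131 + 6125 = 5994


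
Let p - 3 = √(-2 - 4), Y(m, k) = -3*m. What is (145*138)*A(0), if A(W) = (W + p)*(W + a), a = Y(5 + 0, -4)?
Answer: -900450 - 300150*I*√6 ≈ -9.0045e+5 - 7.3521e+5*I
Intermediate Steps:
a = -15 (a = -3*(5 + 0) = -3*5 = -15)
p = 3 + I*√6 (p = 3 + √(-2 - 4) = 3 + √(-6) = 3 + I*√6 ≈ 3.0 + 2.4495*I)
A(W) = (-15 + W)*(3 + W + I*√6) (A(W) = (W + (3 + I*√6))*(W - 15) = (3 + W + I*√6)*(-15 + W) = (-15 + W)*(3 + W + I*√6))
(145*138)*A(0) = (145*138)*(-45 + 0² - 12*0 - 15*I*√6 + I*0*√6) = 20010*(-45 + 0 + 0 - 15*I*√6 + 0) = 20010*(-45 - 15*I*√6) = -900450 - 300150*I*√6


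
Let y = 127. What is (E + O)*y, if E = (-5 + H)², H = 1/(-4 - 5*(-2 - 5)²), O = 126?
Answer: 1189309534/62001 ≈ 19182.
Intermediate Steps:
H = -1/249 (H = 1/(-4 - 5*(-7)²) = 1/(-4 - 5*49) = 1/(-4 - 245) = 1/(-249) = -1/249 ≈ -0.0040161)
E = 1552516/62001 (E = (-5 - 1/249)² = (-1246/249)² = 1552516/62001 ≈ 25.040)
(E + O)*y = (1552516/62001 + 126)*127 = (9364642/62001)*127 = 1189309534/62001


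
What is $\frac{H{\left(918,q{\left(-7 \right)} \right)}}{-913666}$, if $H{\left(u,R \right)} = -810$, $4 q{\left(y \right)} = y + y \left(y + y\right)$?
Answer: $\frac{405}{456833} \approx 0.00088654$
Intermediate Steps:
$q{\left(y \right)} = \frac{y^{2}}{2} + \frac{y}{4}$ ($q{\left(y \right)} = \frac{y + y \left(y + y\right)}{4} = \frac{y + y 2 y}{4} = \frac{y + 2 y^{2}}{4} = \frac{y^{2}}{2} + \frac{y}{4}$)
$\frac{H{\left(918,q{\left(-7 \right)} \right)}}{-913666} = - \frac{810}{-913666} = \left(-810\right) \left(- \frac{1}{913666}\right) = \frac{405}{456833}$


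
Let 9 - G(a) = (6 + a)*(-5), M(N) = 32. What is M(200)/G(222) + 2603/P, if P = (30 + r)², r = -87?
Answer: 54295/65493 ≈ 0.82902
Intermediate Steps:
G(a) = 39 + 5*a (G(a) = 9 - (6 + a)*(-5) = 9 - (-30 - 5*a) = 9 + (30 + 5*a) = 39 + 5*a)
P = 3249 (P = (30 - 87)² = (-57)² = 3249)
M(200)/G(222) + 2603/P = 32/(39 + 5*222) + 2603/3249 = 32/(39 + 1110) + 2603*(1/3249) = 32/1149 + 137/171 = 54295/65493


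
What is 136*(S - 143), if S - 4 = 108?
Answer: -4216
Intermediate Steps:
S = 112 (S = 4 + 108 = 112)
136*(S - 143) = 136*(112 - 143) = 136*(-31) = -4216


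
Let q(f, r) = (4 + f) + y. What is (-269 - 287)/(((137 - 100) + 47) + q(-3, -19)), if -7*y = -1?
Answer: -973/149 ≈ -6.5302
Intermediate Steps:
y = 1/7 (y = -1/7*(-1) = 1/7 ≈ 0.14286)
q(f, r) = 29/7 + f (q(f, r) = (4 + f) + 1/7 = 29/7 + f)
(-269 - 287)/(((137 - 100) + 47) + q(-3, -19)) = (-269 - 287)/(((137 - 100) + 47) + (29/7 - 3)) = -556/((37 + 47) + 8/7) = -556/(84 + 8/7) = -556/596/7 = -556*7/596 = -973/149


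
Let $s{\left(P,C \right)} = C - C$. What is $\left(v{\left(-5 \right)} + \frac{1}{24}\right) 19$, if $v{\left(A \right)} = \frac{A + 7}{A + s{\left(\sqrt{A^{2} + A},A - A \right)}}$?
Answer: $- \frac{817}{120} \approx -6.8083$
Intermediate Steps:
$s{\left(P,C \right)} = 0$
$v{\left(A \right)} = \frac{7 + A}{A}$ ($v{\left(A \right)} = \frac{A + 7}{A + 0} = \frac{7 + A}{A}$)
$\left(v{\left(-5 \right)} + \frac{1}{24}\right) 19 = \left(\frac{7 - 5}{-5} + \frac{1}{24}\right) 19 = \left(\left(- \frac{1}{5}\right) 2 + \frac{1}{24}\right) 19 = \left(- \frac{2}{5} + \frac{1}{24}\right) 19 = \left(- \frac{43}{120}\right) 19 = - \frac{817}{120}$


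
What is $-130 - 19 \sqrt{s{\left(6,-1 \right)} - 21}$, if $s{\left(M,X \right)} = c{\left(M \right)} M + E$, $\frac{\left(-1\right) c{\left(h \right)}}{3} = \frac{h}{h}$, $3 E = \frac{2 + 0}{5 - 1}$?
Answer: $-130 - \frac{19 i \sqrt{1398}}{6} \approx -130.0 - 118.4 i$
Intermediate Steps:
$E = \frac{1}{6}$ ($E = \frac{\left(2 + 0\right) \frac{1}{5 - 1}}{3} = \frac{2 \cdot \frac{1}{4}}{3} = \frac{1}{3} \cdot \frac{1}{2} = \frac{1}{6} \approx 0.16667$)
$c{\left(h \right)} = -3$ ($c{\left(h \right)} = - 3 \frac{h}{h} = \left(-3\right) 1 = -3$)
$s{\left(M,X \right)} = \frac{1}{6} - 3 M$ ($s{\left(M,X \right)} = - 3 M + \frac{1}{6} = \frac{1}{6} - 3 M$)
$-130 - 19 \sqrt{s{\left(6,-1 \right)} - 21} = -130 - 19 \sqrt{\left(\frac{1}{6} - 18\right) - 21} = -130 - 19 \sqrt{- \frac{107}{6} - 21} = -130 - 19 \sqrt{- \frac{233}{6}} = -130 - 19 \frac{i \sqrt{1398}}{6} = -130 - \frac{19 i \sqrt{1398}}{6}$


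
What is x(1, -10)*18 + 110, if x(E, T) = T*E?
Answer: -70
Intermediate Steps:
x(E, T) = E*T
x(1, -10)*18 + 110 = (1*(-10))*18 + 110 = -10*18 + 110 = -180 + 110 = -70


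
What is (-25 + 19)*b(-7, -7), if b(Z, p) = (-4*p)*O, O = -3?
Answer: 504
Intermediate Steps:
b(Z, p) = 12*p (b(Z, p) = -4*p*(-3) = 12*p)
(-25 + 19)*b(-7, -7) = (-25 + 19)*(12*(-7)) = -6*(-84) = 504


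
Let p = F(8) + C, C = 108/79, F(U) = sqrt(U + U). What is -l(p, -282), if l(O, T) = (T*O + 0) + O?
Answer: 119144/79 ≈ 1508.2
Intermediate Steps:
F(U) = sqrt(2)*sqrt(U) (F(U) = sqrt(2*U) = sqrt(2)*sqrt(U))
C = 108/79 (C = 108*(1/79) = 108/79 ≈ 1.3671)
p = 424/79 (p = sqrt(2)*sqrt(8) + 108/79 = sqrt(2)*(2*sqrt(2)) + 108/79 = 4 + 108/79 = 424/79 ≈ 5.3671)
l(O, T) = O + O*T (l(O, T) = (O*T + 0) + O = O*T + O = O + O*T)
-l(p, -282) = -424*(1 - 282)/79 = -424*(-281)/79 = -1*(-119144/79) = 119144/79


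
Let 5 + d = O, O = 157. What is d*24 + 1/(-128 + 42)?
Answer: 313727/86 ≈ 3648.0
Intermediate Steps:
d = 152 (d = -5 + 157 = 152)
d*24 + 1/(-128 + 42) = 152*24 + 1/(-128 + 42) = 3648 + 1/(-86) = 3648 - 1/86 = 313727/86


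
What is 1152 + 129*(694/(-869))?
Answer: 911562/869 ≈ 1049.0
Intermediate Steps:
1152 + 129*(694/(-869)) = 1152 + 129*(694*(-1/869)) = 1152 + 129*(-694/869) = 1152 - 89526/869 = 911562/869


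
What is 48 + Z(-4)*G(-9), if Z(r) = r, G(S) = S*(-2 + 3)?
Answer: 84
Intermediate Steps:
G(S) = S (G(S) = S*1 = S)
48 + Z(-4)*G(-9) = 48 - 4*(-9) = 48 + 36 = 84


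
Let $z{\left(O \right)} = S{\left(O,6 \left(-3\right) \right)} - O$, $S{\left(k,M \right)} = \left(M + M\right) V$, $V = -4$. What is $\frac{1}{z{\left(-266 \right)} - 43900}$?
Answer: $- \frac{1}{43490} \approx -2.2994 \cdot 10^{-5}$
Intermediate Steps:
$S{\left(k,M \right)} = - 8 M$ ($S{\left(k,M \right)} = \left(M + M\right) \left(-4\right) = 2 M \left(-4\right) = - 8 M$)
$z{\left(O \right)} = 144 - O$ ($z{\left(O \right)} = - 8 \cdot 6 \left(-3\right) - O = \left(-8\right) \left(-18\right) - O = 144 - O$)
$\frac{1}{z{\left(-266 \right)} - 43900} = \frac{1}{\left(144 - -266\right) - 43900} = \frac{1}{\left(144 + 266\right) - 43900} = \frac{1}{410 - 43900} = \frac{1}{-43490} = - \frac{1}{43490}$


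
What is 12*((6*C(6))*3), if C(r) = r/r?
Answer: 216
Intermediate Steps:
C(r) = 1
12*((6*C(6))*3) = 12*((6*1)*3) = 12*(6*3) = 12*18 = 216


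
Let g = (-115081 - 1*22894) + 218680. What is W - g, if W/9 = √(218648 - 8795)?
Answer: -80705 + 27*√23317 ≈ -76582.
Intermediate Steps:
g = 80705 (g = (-115081 - 22894) + 218680 = -137975 + 218680 = 80705)
W = 27*√23317 (W = 9*√(218648 - 8795) = 9*√209853 = 9*(3*√23317) = 27*√23317 ≈ 4122.9)
W - g = 27*√23317 - 1*80705 = 27*√23317 - 80705 = -80705 + 27*√23317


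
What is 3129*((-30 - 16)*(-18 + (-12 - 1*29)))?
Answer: 8492106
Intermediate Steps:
3129*((-30 - 16)*(-18 + (-12 - 1*29))) = 3129*(-46*(-18 + (-12 - 29))) = 3129*(-46*(-18 - 41)) = 3129*(-46*(-59)) = 3129*2714 = 8492106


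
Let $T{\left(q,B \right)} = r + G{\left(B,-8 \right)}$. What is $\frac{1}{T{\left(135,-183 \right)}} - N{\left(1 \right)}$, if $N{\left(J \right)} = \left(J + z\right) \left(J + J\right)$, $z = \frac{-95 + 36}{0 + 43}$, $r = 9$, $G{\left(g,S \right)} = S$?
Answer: $\frac{75}{43} \approx 1.7442$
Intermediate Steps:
$z = - \frac{59}{43} \approx -1.3721$
$T{\left(q,B \right)} = 1$ ($T{\left(q,B \right)} = 9 - 8 = 1$)
$N{\left(J \right)} = 2 J \left(- \frac{59}{43} + J\right)$ ($N{\left(J \right)} = \left(J - \frac{59}{43}\right) \left(J + J\right) = \left(- \frac{59}{43} + J\right) 2 J = 2 J \left(- \frac{59}{43} + J\right)$)
$\frac{1}{T{\left(135,-183 \right)}} - N{\left(1 \right)} = 1^{-1} - \frac{2}{43} \cdot 1 \left(-59 + 43 \cdot 1\right) = 1 - \frac{2}{43} \cdot 1 \left(-59 + 43\right) = 1 - \frac{2}{43} \cdot 1 \left(-16\right) = 1 - - \frac{32}{43} = 1 + \frac{32}{43} = \frac{75}{43}$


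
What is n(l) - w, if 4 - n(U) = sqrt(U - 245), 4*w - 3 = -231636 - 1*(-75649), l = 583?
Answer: 39000 - 13*sqrt(2) ≈ 38982.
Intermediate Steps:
w = -38996 (w = 3/4 + (-231636 - 1*(-75649))/4 = 3/4 + (-231636 + 75649)/4 = 3/4 + (1/4)*(-155987) = 3/4 - 155987/4 = -38996)
n(U) = 4 - sqrt(-245 + U) (n(U) = 4 - sqrt(U - 245) = 4 - sqrt(-245 + U))
n(l) - w = (4 - sqrt(-245 + 583)) - 1*(-38996) = (4 - sqrt(338)) + 38996 = (4 - 13*sqrt(2)) + 38996 = 39000 - 13*sqrt(2)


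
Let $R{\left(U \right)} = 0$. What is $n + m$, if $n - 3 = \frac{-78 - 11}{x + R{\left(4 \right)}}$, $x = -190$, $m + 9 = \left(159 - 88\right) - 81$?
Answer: $- \frac{2951}{190} \approx -15.532$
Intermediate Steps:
$m = -19$ ($m = -9 + \left(\left(159 - 88\right) - 81\right) = -9 + \left(71 - 81\right) = -9 - 10 = -19$)
$n = \frac{659}{190}$ ($n = 3 + \frac{-78 - 11}{-190 + 0} = 3 - \frac{89}{-190} = 3 - - \frac{89}{190} = 3 + \frac{89}{190} = \frac{659}{190} \approx 3.4684$)
$n + m = \frac{659}{190} - 19 = - \frac{2951}{190}$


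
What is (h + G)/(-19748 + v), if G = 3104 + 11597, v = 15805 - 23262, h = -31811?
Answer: 3422/5441 ≈ 0.62893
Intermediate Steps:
v = -7457
G = 14701
(h + G)/(-19748 + v) = (-31811 + 14701)/(-19748 - 7457) = -17110/(-27205) = -17110*(-1/27205) = 3422/5441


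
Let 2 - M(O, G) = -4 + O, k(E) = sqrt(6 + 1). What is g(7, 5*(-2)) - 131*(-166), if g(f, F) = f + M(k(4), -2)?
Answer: 21759 - sqrt(7) ≈ 21756.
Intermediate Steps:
k(E) = sqrt(7)
M(O, G) = 6 - O (M(O, G) = 2 - (-4 + O) = 2 + (4 - O) = 6 - O)
g(f, F) = 6 + f - sqrt(7) (g(f, F) = f + (6 - sqrt(7)) = 6 + f - sqrt(7))
g(7, 5*(-2)) - 131*(-166) = (6 + 7 - sqrt(7)) - 131*(-166) = (13 - sqrt(7)) + 21746 = 21759 - sqrt(7)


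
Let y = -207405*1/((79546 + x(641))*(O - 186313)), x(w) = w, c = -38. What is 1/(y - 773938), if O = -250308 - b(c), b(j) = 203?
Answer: -3891956232/3012132822258571 ≈ -1.2921e-6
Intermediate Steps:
O = -250511 (O = -250308 - 1*203 = -250308 - 203 = -250511)
y = 23045/3891956232 (y = -207405*1/((-250511 - 186313)*(79546 + 641)) = -207405/(80187*(-436824)) = -207405/(-35027606088) = -207405*(-1/35027606088) = 23045/3891956232 ≈ 5.9212e-6)
1/(y - 773938) = 1/(23045/3891956232 - 773938) = 1/(-3012132822258571/3891956232) = -3891956232/3012132822258571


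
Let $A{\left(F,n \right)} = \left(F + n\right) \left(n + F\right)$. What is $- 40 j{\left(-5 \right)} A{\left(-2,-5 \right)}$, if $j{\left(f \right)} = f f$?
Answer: $-49000$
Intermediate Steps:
$j{\left(f \right)} = f^{2}$
$A{\left(F,n \right)} = \left(F + n\right)^{2}$ ($A{\left(F,n \right)} = \left(F + n\right) \left(F + n\right) = \left(F + n\right)^{2}$)
$- 40 j{\left(-5 \right)} A{\left(-2,-5 \right)} = - 40 \left(-5\right)^{2} \left(-2 - 5\right)^{2} = \left(-40\right) 25 \left(-7\right)^{2} = \left(-1000\right) 49 = -49000$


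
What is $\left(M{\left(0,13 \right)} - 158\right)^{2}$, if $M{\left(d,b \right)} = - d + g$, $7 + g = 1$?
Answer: $26896$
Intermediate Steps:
$g = -6$ ($g = -7 + 1 = -6$)
$M{\left(d,b \right)} = -6 - d$ ($M{\left(d,b \right)} = - d - 6 = -6 - d$)
$\left(M{\left(0,13 \right)} - 158\right)^{2} = \left(\left(-6 - 0\right) - 158\right)^{2} = \left(\left(-6 + 0\right) - 158\right)^{2} = \left(-6 - 158\right)^{2} = \left(-164\right)^{2} = 26896$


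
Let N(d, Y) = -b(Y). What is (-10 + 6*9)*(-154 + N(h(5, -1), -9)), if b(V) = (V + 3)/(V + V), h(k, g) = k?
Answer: -20372/3 ≈ -6790.7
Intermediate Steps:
b(V) = (3 + V)/(2*V) (b(V) = (3 + V)/((2*V)) = (3 + V)*(1/(2*V)) = (3 + V)/(2*V))
N(d, Y) = -(3 + Y)/(2*Y)
(-10 + 6*9)*(-154 + N(h(5, -1), -9)) = (-10 + 6*9)*(-154 + (½)*(-3 - 1*(-9))/(-9)) = (-10 + 54)*(-154 + (½)*(-⅑)*(-3 + 9)) = 44*(-154 + (½)*(-⅑)*6) = 44*(-154 - ⅓) = 44*(-463/3) = -20372/3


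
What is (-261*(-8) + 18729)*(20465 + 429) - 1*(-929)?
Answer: 434951327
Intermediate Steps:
(-261*(-8) + 18729)*(20465 + 429) - 1*(-929) = (2088 + 18729)*20894 + 929 = 20817*20894 + 929 = 434950398 + 929 = 434951327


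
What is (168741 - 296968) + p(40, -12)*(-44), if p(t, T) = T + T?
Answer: -127171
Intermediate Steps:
p(t, T) = 2*T
(168741 - 296968) + p(40, -12)*(-44) = (168741 - 296968) + (2*(-12))*(-44) = -128227 - 24*(-44) = -128227 + 1056 = -127171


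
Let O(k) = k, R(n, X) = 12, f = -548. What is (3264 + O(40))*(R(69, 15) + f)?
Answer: -1770944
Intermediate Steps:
(3264 + O(40))*(R(69, 15) + f) = (3264 + 40)*(12 - 548) = 3304*(-536) = -1770944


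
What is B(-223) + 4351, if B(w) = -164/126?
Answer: 274031/63 ≈ 4349.7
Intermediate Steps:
B(w) = -82/63 (B(w) = -164*1/126 = -82/63)
B(-223) + 4351 = -82/63 + 4351 = 274031/63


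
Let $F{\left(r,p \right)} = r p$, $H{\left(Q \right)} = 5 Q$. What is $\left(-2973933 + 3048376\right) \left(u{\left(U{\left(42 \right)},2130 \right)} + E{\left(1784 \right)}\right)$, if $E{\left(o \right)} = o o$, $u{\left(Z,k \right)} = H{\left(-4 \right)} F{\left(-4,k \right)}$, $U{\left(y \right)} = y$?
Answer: $249611547808$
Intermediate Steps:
$F{\left(r,p \right)} = p r$
$u{\left(Z,k \right)} = 80 k$ ($u{\left(Z,k \right)} = 5 \left(-4\right) k \left(-4\right) = - 20 \left(- 4 k\right) = 80 k$)
$E{\left(o \right)} = o^{2}$
$\left(-2973933 + 3048376\right) \left(u{\left(U{\left(42 \right)},2130 \right)} + E{\left(1784 \right)}\right) = \left(-2973933 + 3048376\right) \left(80 \cdot 2130 + 1784^{2}\right) = 74443 \left(170400 + 3182656\right) = 74443 \cdot 3353056 = 249611547808$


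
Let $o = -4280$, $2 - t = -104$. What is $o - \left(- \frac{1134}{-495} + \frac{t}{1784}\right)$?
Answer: $- \frac{210092107}{49060} \approx -4282.4$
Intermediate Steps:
$t = 106$ ($t = 2 - -104 = 2 + 104 = 106$)
$o - \left(- \frac{1134}{-495} + \frac{t}{1784}\right) = -4280 - \left(- \frac{1134}{-495} + \frac{106}{1784}\right) = -4280 - \left(\left(-1134\right) \left(- \frac{1}{495}\right) + 106 \cdot \frac{1}{1784}\right) = -4280 - \left(\frac{126}{55} + \frac{53}{892}\right) = -4280 - \frac{115307}{49060} = - \frac{210092107}{49060}$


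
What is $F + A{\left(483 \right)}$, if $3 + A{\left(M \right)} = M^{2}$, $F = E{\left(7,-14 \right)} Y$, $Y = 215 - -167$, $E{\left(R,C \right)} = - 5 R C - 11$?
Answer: $416264$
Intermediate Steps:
$E{\left(R,C \right)} = -11 - 5 C R$ ($E{\left(R,C \right)} = - 5 C R - 11 = -11 - 5 C R$)
$Y = 382$ ($Y = 215 + 167 = 382$)
$F = 182978$ ($F = \left(-11 - \left(-70\right) 7\right) 382 = \left(-11 + 490\right) 382 = 479 \cdot 382 = 182978$)
$A{\left(M \right)} = -3 + M^{2}$
$F + A{\left(483 \right)} = 182978 - \left(3 - 483^{2}\right) = 182978 + \left(-3 + 233289\right) = 182978 + 233286 = 416264$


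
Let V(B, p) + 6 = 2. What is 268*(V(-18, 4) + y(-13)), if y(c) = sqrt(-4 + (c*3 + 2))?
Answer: -1072 + 268*I*sqrt(41) ≈ -1072.0 + 1716.0*I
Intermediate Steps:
V(B, p) = -4 (V(B, p) = -6 + 2 = -4)
y(c) = sqrt(-2 + 3*c) (y(c) = sqrt(-4 + (3*c + 2)) = sqrt(-4 + (2 + 3*c)) = sqrt(-2 + 3*c))
268*(V(-18, 4) + y(-13)) = 268*(-4 + sqrt(-2 + 3*(-13))) = 268*(-4 + sqrt(-2 - 39)) = 268*(-4 + sqrt(-41)) = 268*(-4 + I*sqrt(41)) = -1072 + 268*I*sqrt(41)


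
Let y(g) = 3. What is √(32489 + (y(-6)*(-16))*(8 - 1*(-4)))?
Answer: √31913 ≈ 178.64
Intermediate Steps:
√(32489 + (y(-6)*(-16))*(8 - 1*(-4))) = √(32489 + (3*(-16))*(8 - 1*(-4))) = √(32489 - 48*(8 + 4)) = √(32489 - 48*12) = √(32489 - 576) = √31913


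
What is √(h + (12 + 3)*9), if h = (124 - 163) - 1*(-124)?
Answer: 2*√55 ≈ 14.832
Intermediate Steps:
h = 85 (h = -39 + 124 = 85)
√(h + (12 + 3)*9) = √(85 + (12 + 3)*9) = √(85 + 15*9) = √(85 + 135) = √220 = 2*√55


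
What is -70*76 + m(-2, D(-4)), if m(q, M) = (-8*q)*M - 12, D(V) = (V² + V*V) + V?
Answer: -4884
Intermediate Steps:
D(V) = V + 2*V² (D(V) = (V² + V²) + V = 2*V² + V = V + 2*V²)
m(q, M) = -12 - 8*M*q (m(q, M) = -8*M*q - 12 = -12 - 8*M*q)
-70*76 + m(-2, D(-4)) = -70*76 + (-12 - 8*(-4*(1 + 2*(-4)))*(-2)) = -5320 + (-12 - 8*(-4*(1 - 8))*(-2)) = -5320 + (-12 - 8*(-4*(-7))*(-2)) = -5320 + (-12 - 8*28*(-2)) = -5320 + (-12 + 448) = -5320 + 436 = -4884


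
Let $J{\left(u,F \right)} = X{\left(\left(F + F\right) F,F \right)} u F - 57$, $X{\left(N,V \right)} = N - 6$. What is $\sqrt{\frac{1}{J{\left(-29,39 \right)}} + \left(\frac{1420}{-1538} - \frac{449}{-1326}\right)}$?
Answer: $\frac{i \sqrt{16253665876480991806302}}{166733225022} \approx 0.76463 i$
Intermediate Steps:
$X{\left(N,V \right)} = -6 + N$ ($X{\left(N,V \right)} = N - 6 = -6 + N$)
$J{\left(u,F \right)} = -57 + F u \left(-6 + 2 F^{2}\right)$ ($J{\left(u,F \right)} = \left(-6 + \left(F + F\right) F\right) u F - 57 = \left(-6 + 2 F F\right) u F - 57 = \left(-6 + 2 F^{2}\right) u F - 57 = u \left(-6 + 2 F^{2}\right) F - 57 = F u \left(-6 + 2 F^{2}\right) - 57 = -57 + F u \left(-6 + 2 F^{2}\right)$)
$\sqrt{\frac{1}{J{\left(-29,39 \right)}} + \left(\frac{1420}{-1538} - \frac{449}{-1326}\right)} = \sqrt{\frac{1}{-57 + 2 \cdot 39 \left(-29\right) \left(-3 + 39^{2}\right)} + \left(\frac{1420}{-1538} - \frac{449}{-1326}\right)} = \sqrt{\frac{1}{-57 + 2 \cdot 39 \left(-29\right) \left(-3 + 1521\right)} + \left(1420 \left(- \frac{1}{1538}\right) - - \frac{449}{1326}\right)} = \sqrt{\frac{1}{-57 + 2 \cdot 39 \left(-29\right) 1518} + \left(- \frac{710}{769} + \frac{449}{1326}\right)} = \sqrt{\frac{1}{-57 - 3433716} - \frac{596179}{1019694}} = \sqrt{\frac{1}{-3433773} - \frac{596179}{1019694}} = \sqrt{- \frac{1}{3433773} - \frac{596179}{1019694}} = \sqrt{- \frac{682381457687}{1167132575154}} = \frac{i \sqrt{16253665876480991806302}}{166733225022}$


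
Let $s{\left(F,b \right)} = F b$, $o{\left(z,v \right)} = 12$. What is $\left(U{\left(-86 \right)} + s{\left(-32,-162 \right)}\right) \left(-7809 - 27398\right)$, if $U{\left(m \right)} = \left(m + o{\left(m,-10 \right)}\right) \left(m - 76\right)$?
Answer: $-604574604$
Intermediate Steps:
$U{\left(m \right)} = \left(-76 + m\right) \left(12 + m\right)$ ($U{\left(m \right)} = \left(m + 12\right) \left(m - 76\right) = \left(12 + m\right) \left(-76 + m\right) = \left(-76 + m\right) \left(12 + m\right)$)
$\left(U{\left(-86 \right)} + s{\left(-32,-162 \right)}\right) \left(-7809 - 27398\right) = \left(\left(-912 + \left(-86\right)^{2} - -5504\right) - -5184\right) \left(-7809 - 27398\right) = \left(\left(-912 + 7396 + 5504\right) + 5184\right) \left(-35207\right) = \left(11988 + 5184\right) \left(-35207\right) = 17172 \left(-35207\right) = -604574604$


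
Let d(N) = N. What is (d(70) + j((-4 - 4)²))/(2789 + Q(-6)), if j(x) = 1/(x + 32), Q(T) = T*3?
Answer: 6721/266016 ≈ 0.025265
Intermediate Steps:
Q(T) = 3*T
j(x) = 1/(32 + x)
(d(70) + j((-4 - 4)²))/(2789 + Q(-6)) = (70 + 1/(32 + (-4 - 4)²))/(2789 + 3*(-6)) = (70 + 1/(32 + (-8)²))/(2789 - 18) = (70 + 1/(32 + 64))/2771 = (70 + 1/96)*(1/2771) = (6721/96)*(1/2771) = 6721/266016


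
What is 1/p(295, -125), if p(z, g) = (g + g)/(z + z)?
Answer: -59/25 ≈ -2.3600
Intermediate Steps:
p(z, g) = g/z (p(z, g) = (2*g)/((2*z)) = (2*g)*(1/(2*z)) = g/z)
1/p(295, -125) = 1/(-125/295) = 1/(-125*1/295) = 1/(-25/59) = -59/25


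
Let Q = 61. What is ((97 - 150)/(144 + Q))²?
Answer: 2809/42025 ≈ 0.066841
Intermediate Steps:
((97 - 150)/(144 + Q))² = ((97 - 150)/(144 + 61))² = (-53/205)² = 2809/42025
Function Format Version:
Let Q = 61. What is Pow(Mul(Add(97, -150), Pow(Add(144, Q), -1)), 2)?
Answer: Rational(2809, 42025) ≈ 0.066841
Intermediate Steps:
Pow(Mul(Add(97, -150), Pow(Add(144, Q), -1)), 2) = Pow(Mul(Add(97, -150), Pow(Add(144, 61), -1)), 2) = Pow(Mul(-53, Pow(205, -1)), 2) = Pow(Mul(-53, Rational(1, 205)), 2) = Pow(Rational(-53, 205), 2) = Rational(2809, 42025)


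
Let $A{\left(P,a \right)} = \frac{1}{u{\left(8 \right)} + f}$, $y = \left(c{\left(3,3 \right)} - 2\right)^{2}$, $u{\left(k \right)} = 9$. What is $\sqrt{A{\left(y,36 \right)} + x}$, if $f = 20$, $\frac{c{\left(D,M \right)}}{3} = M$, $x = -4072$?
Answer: $\frac{i \sqrt{3424523}}{29} \approx 63.812 i$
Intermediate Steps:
$c{\left(D,M \right)} = 3 M$
$y = 49$ ($y = \left(3 \cdot 3 - 2\right)^{2} = \left(9 - 2\right)^{2} = 7^{2} = 49$)
$A{\left(P,a \right)} = \frac{1}{29}$ ($A{\left(P,a \right)} = \frac{1}{9 + 20} = \frac{1}{29}$)
$\sqrt{A{\left(y,36 \right)} + x} = \sqrt{\frac{1}{29} - 4072} = \sqrt{- \frac{118087}{29}} = \frac{i \sqrt{3424523}}{29}$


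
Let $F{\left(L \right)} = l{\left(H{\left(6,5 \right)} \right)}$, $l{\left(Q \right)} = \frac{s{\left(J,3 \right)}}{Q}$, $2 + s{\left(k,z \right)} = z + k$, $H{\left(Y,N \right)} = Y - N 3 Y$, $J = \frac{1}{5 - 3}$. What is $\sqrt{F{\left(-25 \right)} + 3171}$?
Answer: $\frac{5 \sqrt{99442}}{28} \approx 56.311$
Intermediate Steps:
$J = \frac{1}{2} \approx 0.5$
$H{\left(Y,N \right)} = Y - 3 N Y$
$s{\left(k,z \right)} = -2 + k + z$ ($s{\left(k,z \right)} = -2 + \left(z + k\right) = -2 + \left(k + z\right) = -2 + k + z$)
$l{\left(Q \right)} = \frac{3}{2 Q}$ ($l{\left(Q \right)} = \frac{-2 + \frac{1}{2} + 3}{Q} = \frac{3}{2 Q}$)
$F{\left(L \right)} = - \frac{1}{56}$ ($F{\left(L \right)} = \frac{3}{2 \cdot 6 \left(1 - 15\right)} = \frac{3}{2 \cdot 6 \left(-14\right)} = \frac{3}{2 \left(-84\right)} = \frac{3}{2} \left(- \frac{1}{84}\right) = - \frac{1}{56}$)
$\sqrt{F{\left(-25 \right)} + 3171} = \sqrt{- \frac{1}{56} + 3171} = \sqrt{\frac{177575}{56}} = \frac{5 \sqrt{99442}}{28}$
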